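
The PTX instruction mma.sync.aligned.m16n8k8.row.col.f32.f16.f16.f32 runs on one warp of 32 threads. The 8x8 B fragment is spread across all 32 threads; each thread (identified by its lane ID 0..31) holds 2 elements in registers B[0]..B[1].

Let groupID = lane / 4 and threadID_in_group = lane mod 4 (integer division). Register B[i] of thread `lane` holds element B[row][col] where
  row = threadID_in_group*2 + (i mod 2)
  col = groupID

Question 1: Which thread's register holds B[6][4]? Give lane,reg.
c:4=>grp=4  r:6=>tig=3,lo=0
L=4*4+3=19  i=0=0

19,0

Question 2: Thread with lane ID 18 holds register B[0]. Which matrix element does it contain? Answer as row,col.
4,4

lane 18: G=4 (18/4), T=2 (18%4)
i=0: r=2*2+0=4, c=G=4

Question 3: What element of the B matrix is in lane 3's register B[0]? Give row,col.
lane 3: gid=0 (3/4), tid=3 (3%4)
i=0: r=3*2+0=6, c=gid=0

6,0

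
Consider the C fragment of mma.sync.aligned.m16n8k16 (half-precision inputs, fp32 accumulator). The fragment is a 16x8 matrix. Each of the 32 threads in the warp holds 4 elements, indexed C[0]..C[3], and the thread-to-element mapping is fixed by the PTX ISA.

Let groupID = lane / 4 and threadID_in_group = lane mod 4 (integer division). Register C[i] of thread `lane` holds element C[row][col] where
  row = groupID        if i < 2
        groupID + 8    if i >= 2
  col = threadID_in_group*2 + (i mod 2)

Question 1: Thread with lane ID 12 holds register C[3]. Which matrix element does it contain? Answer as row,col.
L=12⇒gr=12>>2=3, th=12&3=0
[3]⇒row 3+8=11  col 0·2+1=1

11,1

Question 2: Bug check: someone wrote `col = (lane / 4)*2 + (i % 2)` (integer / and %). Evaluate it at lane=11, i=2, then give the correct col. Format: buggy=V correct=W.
`(lane / 4)*2 + (i % 2)`[11,2]->4
11: g=2,t=3
[2] (2+8,3*2+0) = (10,6)
col: 4 vs 6

buggy=4 correct=6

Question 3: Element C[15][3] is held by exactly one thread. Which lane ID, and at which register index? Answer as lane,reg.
r: 15->gid=7,r8=1  c: 3->tid=1,i&1=1
L=7*4+1=29  i=1*2+1=3

29,3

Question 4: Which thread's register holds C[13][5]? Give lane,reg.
r: 13->gid=5,r8=1  c: 5->tid=2,i&1=1
L=5*4+2=22  i=1*2+1=3

22,3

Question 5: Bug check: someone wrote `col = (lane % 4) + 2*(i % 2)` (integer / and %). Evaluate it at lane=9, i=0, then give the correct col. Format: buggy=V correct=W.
`(lane % 4) + 2*(i % 2)`[9,0]⇒1
L=9⇒gr=9>>2=2, th=9&3=1
[0]⇒row 2+0=2  col 1·2+0=2
col: 1 vs 2

buggy=1 correct=2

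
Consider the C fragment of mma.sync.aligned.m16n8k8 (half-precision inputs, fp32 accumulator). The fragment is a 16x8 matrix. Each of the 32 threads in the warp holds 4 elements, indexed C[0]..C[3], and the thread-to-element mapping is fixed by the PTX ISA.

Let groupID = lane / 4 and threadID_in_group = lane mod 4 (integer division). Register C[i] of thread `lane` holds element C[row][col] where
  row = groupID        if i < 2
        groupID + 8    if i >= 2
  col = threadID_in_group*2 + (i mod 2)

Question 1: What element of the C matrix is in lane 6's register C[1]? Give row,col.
lane 6⇒6/4=1, 6 mod 4=2
i=1  r:1+0⇒1  c:2·2+1⇒5

1,5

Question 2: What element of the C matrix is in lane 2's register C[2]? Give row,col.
lane 2: gr=0 (2/4), th=2 (2%4)
i=2: r=0+8=8, c=2*2+0=4

8,4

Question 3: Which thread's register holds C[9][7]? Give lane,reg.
r=9->g=1,rb=1  c=7->t=3,b0=1
L=1*4+3=7  i=1*2+1=3

7,3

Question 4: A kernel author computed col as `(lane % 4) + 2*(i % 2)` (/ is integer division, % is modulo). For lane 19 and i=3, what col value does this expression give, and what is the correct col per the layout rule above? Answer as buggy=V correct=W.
`(lane % 4) + 2*(i % 2)`[19,3]->5
19: gid=4,tid=3
[3] (4+8,3*2+1) = (12,7)
col: 5 vs 7

buggy=5 correct=7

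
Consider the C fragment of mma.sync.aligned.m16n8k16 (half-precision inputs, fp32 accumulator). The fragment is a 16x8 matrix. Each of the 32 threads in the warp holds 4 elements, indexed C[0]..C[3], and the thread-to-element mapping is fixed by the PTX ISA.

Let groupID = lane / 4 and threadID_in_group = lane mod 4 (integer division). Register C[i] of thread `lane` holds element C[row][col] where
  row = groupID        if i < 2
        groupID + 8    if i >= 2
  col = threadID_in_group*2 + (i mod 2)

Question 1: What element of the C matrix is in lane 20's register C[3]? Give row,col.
lane 20: G=5 (20/4), T=0 (20%4)
i=3: r=5+8=13, c=0*2+1=1

13,1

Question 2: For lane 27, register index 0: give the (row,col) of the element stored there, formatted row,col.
lane 27⇒27/4=6, 27 mod 4=3
i=0  r:6+0⇒6  c:2·3+0⇒6

6,6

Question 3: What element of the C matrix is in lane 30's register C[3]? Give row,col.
15,5

L=30->g=30>>2=7, t=30&3=2
[3]->row 7+8=15  col 2·2+1=5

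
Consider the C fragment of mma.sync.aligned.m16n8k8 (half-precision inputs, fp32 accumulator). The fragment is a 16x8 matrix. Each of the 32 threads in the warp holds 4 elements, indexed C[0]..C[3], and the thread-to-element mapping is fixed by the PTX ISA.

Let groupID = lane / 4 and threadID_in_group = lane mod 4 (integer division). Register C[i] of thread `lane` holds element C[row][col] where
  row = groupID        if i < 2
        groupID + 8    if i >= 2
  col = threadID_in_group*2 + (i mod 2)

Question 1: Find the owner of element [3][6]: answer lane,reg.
r:3=>grp=3,rB=0  c:6=>tig=3,lo=0
L=3*4+3=15  i=0*2+0=0

15,0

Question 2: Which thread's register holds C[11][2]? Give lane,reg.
r:11=>grp=3,rB=1  c:2=>tig=1,lo=0
L=3*4+1=13  i=1*2+0=2

13,2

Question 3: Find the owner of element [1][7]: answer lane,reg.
r: 1->gid=1,r8=0  c: 7->tid=3,i&1=1
L=1*4+3=7  i=0*2+1=1

7,1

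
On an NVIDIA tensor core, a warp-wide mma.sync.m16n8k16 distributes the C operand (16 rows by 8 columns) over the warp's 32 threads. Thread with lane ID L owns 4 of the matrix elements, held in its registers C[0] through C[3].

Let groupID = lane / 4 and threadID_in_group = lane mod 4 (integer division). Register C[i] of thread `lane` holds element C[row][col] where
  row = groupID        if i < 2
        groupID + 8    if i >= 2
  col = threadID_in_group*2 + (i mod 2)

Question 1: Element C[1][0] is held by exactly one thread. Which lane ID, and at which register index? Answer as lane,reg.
r=1⇒gr=1,Rb=0  c=0⇒th=0,odd=0
L=1*4+0=4  i=0*2+0=0

4,0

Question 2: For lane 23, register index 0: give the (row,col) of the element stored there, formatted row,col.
lane 23→23/4=5, 23 mod 4=3
i=0  r:5+0→5  c:2·3+0→6

5,6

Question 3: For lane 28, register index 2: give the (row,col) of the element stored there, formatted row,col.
L=28->g=28>>2=7, t=28&3=0
[2]->row 7+8=15  col 0·2+0=0

15,0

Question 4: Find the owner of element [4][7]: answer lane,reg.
r:4=>grp=4,rB=0  c:7=>tig=3,lo=1
L=4*4+3=19  i=0*2+1=1

19,1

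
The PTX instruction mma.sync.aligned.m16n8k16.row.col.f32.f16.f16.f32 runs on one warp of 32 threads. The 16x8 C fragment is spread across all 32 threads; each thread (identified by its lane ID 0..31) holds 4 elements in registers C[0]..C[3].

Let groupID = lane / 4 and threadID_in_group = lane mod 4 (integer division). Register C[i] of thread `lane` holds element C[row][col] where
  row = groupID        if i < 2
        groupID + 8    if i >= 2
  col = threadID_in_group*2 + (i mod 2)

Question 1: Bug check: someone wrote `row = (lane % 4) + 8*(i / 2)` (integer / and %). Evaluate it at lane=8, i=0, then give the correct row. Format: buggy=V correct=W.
`(lane % 4) + 8*(i / 2)`[8,0]->0
8: gid=2,tid=0
[0] (2+0,0*2+0) = (2,0)
row: 0 vs 2

buggy=0 correct=2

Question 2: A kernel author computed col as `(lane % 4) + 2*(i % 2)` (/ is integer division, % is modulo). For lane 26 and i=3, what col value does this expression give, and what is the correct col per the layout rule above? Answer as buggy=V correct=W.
`(lane % 4) + 2*(i % 2)`[26,3]⇒4
lane 26⇒26/4=6, 26 mod 4=2
i=3  r:6+8⇒14  c:2·2+1⇒5
col: 4 vs 5

buggy=4 correct=5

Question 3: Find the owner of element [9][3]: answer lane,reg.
5,3

r=9⇒gr=1,Rb=1  c=3⇒th=1,odd=1
L=1*4+1=5  i=1*2+1=3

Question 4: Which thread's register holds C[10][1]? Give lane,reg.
r=10→G=2,rhi=1  c=1→T=0,p=1
L=2*4+0=8  i=1*2+1=3

8,3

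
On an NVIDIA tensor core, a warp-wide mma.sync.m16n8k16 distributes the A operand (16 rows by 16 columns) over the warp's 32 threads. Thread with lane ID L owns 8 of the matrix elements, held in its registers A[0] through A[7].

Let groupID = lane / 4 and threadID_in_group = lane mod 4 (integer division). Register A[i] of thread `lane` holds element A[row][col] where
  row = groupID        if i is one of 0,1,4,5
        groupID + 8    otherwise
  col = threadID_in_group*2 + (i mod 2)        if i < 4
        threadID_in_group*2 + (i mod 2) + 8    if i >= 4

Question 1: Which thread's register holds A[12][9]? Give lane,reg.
16,7

r:12=>grp=4,rB=1  c:9=>cB=1,tig=0,lo=1
L=4*4+0=16  i=1*4+1*2+1=7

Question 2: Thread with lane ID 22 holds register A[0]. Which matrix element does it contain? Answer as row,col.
5,4

lane 22->22/4=5, 22 mod 4=2
i=0  r:5+0->5  c:2·2+0+0->4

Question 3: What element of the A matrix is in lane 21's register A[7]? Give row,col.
lane 21: gr=5 (21/4), th=1 (21%4)
i=7: r=5+8=13, c=1*2+1+8=11

13,11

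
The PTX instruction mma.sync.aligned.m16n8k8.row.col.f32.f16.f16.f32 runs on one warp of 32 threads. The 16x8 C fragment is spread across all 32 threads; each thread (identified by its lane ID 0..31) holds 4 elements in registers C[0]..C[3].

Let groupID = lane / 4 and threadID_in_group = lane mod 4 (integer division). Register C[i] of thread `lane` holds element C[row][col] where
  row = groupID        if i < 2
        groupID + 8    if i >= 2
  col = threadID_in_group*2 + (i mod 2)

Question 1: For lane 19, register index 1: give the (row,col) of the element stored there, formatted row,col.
lane 19: grp=4 (19/4), tig=3 (19%4)
i=1: r=4+0=4, c=3*2+1=7

4,7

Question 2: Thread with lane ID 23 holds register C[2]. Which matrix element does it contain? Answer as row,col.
13,6

lane 23: gid=5 (23/4), tid=3 (23%4)
i=2: r=5+8=13, c=3*2+0=6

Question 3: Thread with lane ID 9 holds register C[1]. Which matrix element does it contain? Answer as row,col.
2,3

L=9->gid=9>>2=2, tid=9&3=1
[1]->row 2+0=2  col 1·2+1=3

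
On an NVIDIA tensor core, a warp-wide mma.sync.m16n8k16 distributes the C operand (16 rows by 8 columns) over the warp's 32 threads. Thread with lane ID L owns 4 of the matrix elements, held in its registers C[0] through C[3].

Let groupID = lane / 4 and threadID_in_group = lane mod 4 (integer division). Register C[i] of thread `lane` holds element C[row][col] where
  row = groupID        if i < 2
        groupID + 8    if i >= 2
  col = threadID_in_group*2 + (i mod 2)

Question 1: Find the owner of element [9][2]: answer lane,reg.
5,2

r=9→G=1,rhi=1  c=2→T=1,p=0
L=1*4+1=5  i=1*2+0=2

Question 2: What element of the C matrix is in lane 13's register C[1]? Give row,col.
L=13=>grp=13>>2=3, tig=13&3=1
[1]=>row 3+0=3  col 1·2+1=3

3,3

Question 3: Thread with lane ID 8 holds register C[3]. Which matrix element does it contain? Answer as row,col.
10,1

L=8=>grp=8>>2=2, tig=8&3=0
[3]=>row 2+8=10  col 0·2+1=1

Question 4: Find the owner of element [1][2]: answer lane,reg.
5,0

r=1→G=1,rhi=0  c=2→T=1,p=0
L=1*4+1=5  i=0*2+0=0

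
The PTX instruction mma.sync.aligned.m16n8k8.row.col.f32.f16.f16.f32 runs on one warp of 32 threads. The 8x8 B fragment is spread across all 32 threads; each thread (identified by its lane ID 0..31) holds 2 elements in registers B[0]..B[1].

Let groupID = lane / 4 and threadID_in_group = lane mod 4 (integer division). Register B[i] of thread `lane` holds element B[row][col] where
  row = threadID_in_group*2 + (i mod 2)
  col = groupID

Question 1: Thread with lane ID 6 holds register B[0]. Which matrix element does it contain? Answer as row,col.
4,1

lane 6: gr=1 (6/4), th=2 (6%4)
i=0: r=2*2+0=4, c=gr=1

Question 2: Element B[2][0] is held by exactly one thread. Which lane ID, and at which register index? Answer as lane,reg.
c: 0->gid=0  r: 2->tid=1,i&1=0
L=0*4+1=1  i=0=0

1,0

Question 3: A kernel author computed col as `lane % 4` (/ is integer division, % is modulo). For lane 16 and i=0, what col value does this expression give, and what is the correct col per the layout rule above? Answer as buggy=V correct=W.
`lane % 4`[16,0]=>0
L=16=>grp=16>>2=4, tig=16&3=0
[0]=>row 0·2+0=0  col grp=4
col: 0 vs 4

buggy=0 correct=4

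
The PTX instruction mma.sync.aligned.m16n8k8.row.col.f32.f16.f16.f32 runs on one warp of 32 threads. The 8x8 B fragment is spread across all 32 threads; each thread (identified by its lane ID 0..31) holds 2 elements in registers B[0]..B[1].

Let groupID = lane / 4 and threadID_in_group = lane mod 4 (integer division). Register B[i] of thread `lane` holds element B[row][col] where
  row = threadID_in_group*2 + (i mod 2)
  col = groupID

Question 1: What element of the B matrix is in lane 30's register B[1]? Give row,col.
5,7

lane 30->30/4=7, 30 mod 4=2
i=1  r:2·2+1->5  c:7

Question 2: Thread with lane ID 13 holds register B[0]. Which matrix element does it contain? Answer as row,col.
L=13->gid=13>>2=3, tid=13&3=1
[0]->row 1·2+0=2  col gid=3

2,3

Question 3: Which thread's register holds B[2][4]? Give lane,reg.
17,0

c=4→G=4  r=2→T=1,p=0
L=4*4+1=17  i=0=0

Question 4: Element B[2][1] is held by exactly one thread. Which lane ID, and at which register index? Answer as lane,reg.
c:1=>grp=1  r:2=>tig=1,lo=0
L=1*4+1=5  i=0=0

5,0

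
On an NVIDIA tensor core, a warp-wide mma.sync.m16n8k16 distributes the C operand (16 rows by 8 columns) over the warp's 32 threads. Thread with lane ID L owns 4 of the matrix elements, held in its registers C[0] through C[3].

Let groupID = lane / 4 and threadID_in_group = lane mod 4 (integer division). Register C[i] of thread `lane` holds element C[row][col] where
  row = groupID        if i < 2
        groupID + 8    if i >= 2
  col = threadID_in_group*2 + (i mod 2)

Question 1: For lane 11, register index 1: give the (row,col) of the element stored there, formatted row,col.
11: g=2,t=3
[1] (2+0,3*2+1) = (2,7)

2,7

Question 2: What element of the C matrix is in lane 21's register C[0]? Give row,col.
21: g=5,t=1
[0] (5+0,1*2+0) = (5,2)

5,2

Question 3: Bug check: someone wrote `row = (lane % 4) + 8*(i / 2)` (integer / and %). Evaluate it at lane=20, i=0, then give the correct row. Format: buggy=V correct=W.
`(lane % 4) + 8*(i / 2)`[20,0]=>0
lane 20=>20/4=5, 20 mod 4=0
i=0  r:5+0=>5  c:2·0+0=>0
row: 0 vs 5

buggy=0 correct=5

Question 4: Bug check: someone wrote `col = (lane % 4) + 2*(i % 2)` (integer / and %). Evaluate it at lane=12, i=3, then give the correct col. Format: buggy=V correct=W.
`(lane % 4) + 2*(i % 2)`[12,3]->2
12: g=3,t=0
[3] (3+8,0*2+1) = (11,1)
col: 2 vs 1

buggy=2 correct=1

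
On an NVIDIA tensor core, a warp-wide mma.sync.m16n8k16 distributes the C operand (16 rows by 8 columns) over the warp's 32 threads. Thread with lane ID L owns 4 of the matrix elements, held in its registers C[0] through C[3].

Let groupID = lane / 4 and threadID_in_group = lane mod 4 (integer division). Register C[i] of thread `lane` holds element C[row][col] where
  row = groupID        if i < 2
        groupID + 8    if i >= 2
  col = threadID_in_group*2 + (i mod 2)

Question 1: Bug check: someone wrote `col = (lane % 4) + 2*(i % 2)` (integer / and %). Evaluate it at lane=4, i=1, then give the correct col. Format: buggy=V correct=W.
buggy=2 correct=1

`(lane % 4) + 2*(i % 2)`[4,1]->2
lane 4->4/4=1, 4 mod 4=0
i=1  r:1+0->1  c:2·0+1->1
col: 2 vs 1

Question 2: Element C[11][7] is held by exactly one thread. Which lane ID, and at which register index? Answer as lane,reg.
15,3

r=11→G=3,rhi=1  c=7→T=3,p=1
L=3*4+3=15  i=1*2+1=3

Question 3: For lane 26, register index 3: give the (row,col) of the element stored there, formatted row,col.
14,5

lane 26: gid=6 (26/4), tid=2 (26%4)
i=3: r=6+8=14, c=2*2+1=5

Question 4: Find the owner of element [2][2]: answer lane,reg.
r: 2->gid=2,r8=0  c: 2->tid=1,i&1=0
L=2*4+1=9  i=0*2+0=0

9,0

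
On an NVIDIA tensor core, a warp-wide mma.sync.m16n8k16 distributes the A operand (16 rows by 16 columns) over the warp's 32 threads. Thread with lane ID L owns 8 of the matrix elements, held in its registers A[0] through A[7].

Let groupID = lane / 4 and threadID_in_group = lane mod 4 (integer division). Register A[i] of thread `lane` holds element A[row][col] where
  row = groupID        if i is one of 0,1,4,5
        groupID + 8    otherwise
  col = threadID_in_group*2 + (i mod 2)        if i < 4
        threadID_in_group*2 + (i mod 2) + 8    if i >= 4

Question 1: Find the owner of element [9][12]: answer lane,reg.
r=9⇒gr=1,Rb=1  c=12⇒Cb=1,th=2,odd=0
L=1*4+2=6  i=1*4+1*2+0=6

6,6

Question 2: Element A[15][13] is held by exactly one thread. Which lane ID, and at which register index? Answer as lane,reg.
30,7

r=15->g=7,rb=1  c=13->cb=1,t=2,b0=1
L=7*4+2=30  i=1*4+1*2+1=7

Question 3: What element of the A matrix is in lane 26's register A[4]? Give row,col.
L=26⇒gr=26>>2=6, th=26&3=2
[4]⇒row 6+0=6  col 2·2+0+8=12

6,12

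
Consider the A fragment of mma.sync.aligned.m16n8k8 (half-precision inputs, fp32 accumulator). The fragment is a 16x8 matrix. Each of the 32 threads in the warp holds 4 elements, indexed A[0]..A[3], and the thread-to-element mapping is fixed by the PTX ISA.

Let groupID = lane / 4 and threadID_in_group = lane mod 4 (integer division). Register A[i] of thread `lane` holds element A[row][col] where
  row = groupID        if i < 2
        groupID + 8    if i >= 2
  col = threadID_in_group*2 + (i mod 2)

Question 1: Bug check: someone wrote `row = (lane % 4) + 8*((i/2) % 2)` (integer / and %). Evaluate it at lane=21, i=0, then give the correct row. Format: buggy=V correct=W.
`(lane % 4) + 8*((i/2) % 2)`[21,0]->1
lane 21: g=5 (21/4), t=1 (21%4)
i=0: r=5+0=5, c=1*2+0=2
row: 1 vs 5

buggy=1 correct=5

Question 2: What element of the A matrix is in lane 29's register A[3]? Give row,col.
L=29->gid=29>>2=7, tid=29&3=1
[3]->row 7+8=15  col 1·2+1=3

15,3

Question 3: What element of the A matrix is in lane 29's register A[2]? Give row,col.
lane 29: g=7 (29/4), t=1 (29%4)
i=2: r=7+8=15, c=1*2+0=2

15,2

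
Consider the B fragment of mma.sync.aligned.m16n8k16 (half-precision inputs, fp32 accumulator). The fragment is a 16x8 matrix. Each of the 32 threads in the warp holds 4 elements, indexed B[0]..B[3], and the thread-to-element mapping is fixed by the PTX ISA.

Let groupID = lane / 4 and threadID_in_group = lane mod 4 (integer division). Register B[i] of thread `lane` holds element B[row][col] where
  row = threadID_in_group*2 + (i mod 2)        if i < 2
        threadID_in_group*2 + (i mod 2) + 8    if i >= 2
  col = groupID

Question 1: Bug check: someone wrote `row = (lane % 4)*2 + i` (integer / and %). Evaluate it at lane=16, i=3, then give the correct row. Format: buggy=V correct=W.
`(lane % 4)*2 + i`[16,3]→3
lane 16: G=4 (16/4), T=0 (16%4)
i=3: r=0*2+1+8=9, c=G=4
row: 3 vs 9

buggy=3 correct=9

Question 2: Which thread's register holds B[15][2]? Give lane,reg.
11,3

c=2->g=2  r=15->rb=1,t=3,b0=1
L=2*4+3=11  i=1*2+1=3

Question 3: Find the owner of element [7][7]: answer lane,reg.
c=7⇒gr=7  r=7⇒Rb=0,th=3,odd=1
L=7*4+3=31  i=0*2+1=1

31,1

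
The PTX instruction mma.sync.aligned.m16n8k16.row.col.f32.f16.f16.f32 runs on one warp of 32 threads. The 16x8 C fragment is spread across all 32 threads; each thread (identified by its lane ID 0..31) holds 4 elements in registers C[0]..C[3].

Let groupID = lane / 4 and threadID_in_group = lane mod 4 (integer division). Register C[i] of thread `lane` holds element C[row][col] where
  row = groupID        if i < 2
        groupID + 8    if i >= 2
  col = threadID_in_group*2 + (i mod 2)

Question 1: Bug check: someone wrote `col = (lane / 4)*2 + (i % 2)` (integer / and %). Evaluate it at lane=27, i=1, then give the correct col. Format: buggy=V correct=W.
buggy=13 correct=7

`(lane / 4)*2 + (i % 2)`[27,1]⇒13
lane 27⇒27/4=6, 27 mod 4=3
i=1  r:6+0⇒6  c:2·3+1⇒7
col: 13 vs 7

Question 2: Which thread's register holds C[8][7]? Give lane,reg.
3,3

r:8=>grp=0,rB=1  c:7=>tig=3,lo=1
L=0*4+3=3  i=1*2+1=3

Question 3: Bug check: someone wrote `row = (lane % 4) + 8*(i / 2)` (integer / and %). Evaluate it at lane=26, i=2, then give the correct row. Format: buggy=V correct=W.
`(lane % 4) + 8*(i / 2)`[26,2]->10
26: g=6,t=2
[2] (6+8,2*2+0) = (14,4)
row: 10 vs 14

buggy=10 correct=14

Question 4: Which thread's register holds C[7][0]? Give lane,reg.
28,0

r=7⇒gr=7,Rb=0  c=0⇒th=0,odd=0
L=7*4+0=28  i=0*2+0=0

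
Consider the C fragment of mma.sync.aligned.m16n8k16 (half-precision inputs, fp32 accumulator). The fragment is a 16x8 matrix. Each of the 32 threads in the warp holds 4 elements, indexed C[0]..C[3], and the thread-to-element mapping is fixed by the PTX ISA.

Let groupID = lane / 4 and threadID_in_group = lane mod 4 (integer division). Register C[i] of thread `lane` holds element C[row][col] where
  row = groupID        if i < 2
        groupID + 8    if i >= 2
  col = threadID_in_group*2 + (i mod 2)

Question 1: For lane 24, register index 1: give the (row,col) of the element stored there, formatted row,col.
6,1

lane 24: G=6 (24/4), T=0 (24%4)
i=1: r=6+0=6, c=0*2+1=1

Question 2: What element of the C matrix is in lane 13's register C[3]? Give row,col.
11,3

lane 13: grp=3 (13/4), tig=1 (13%4)
i=3: r=3+8=11, c=1*2+1=3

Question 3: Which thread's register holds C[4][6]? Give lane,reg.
19,0

r=4->g=4,rb=0  c=6->t=3,b0=0
L=4*4+3=19  i=0*2+0=0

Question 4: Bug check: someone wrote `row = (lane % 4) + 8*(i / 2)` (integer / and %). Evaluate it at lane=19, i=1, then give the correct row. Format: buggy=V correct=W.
`(lane % 4) + 8*(i / 2)`[19,1]->3
19: g=4,t=3
[1] (4+0,3*2+1) = (4,7)
row: 3 vs 4

buggy=3 correct=4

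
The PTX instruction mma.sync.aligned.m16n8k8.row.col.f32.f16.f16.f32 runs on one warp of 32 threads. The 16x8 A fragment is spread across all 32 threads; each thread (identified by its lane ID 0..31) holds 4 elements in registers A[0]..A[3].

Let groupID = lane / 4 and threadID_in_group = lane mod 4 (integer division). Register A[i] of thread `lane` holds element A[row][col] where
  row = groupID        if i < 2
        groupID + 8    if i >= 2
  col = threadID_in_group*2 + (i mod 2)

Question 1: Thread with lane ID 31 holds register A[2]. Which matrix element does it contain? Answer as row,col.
15,6

31: g=7,t=3
[2] (7+8,3*2+0) = (15,6)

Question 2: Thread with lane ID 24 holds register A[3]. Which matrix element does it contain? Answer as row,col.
14,1

lane 24: gr=6 (24/4), th=0 (24%4)
i=3: r=6+8=14, c=0*2+1=1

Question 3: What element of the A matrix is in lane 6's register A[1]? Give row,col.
lane 6->6/4=1, 6 mod 4=2
i=1  r:1+0->1  c:2·2+1->5

1,5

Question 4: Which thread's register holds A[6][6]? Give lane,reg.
27,0

r:6=>grp=6,rB=0  c:6=>tig=3,lo=0
L=6*4+3=27  i=0*2+0=0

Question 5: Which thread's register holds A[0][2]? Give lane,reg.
1,0

r: 0->gid=0,r8=0  c: 2->tid=1,i&1=0
L=0*4+1=1  i=0*2+0=0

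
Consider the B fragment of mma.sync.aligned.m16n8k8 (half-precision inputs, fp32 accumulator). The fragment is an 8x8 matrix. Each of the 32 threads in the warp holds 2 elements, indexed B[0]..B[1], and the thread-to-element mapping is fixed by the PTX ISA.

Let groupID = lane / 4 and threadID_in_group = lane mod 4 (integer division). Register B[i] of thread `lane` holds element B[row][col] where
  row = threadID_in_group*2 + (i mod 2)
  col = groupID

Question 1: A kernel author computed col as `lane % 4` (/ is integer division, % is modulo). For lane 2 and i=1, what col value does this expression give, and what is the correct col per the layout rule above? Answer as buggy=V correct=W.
buggy=2 correct=0

`lane % 4`[2,1]->2
lane 2: gid=0 (2/4), tid=2 (2%4)
i=1: r=2*2+1=5, c=gid=0
col: 2 vs 0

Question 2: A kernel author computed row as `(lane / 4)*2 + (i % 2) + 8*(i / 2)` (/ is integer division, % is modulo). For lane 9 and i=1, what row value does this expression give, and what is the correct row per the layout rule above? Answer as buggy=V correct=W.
buggy=5 correct=3

`(lane / 4)*2 + (i % 2) + 8*(i / 2)`[9,1]=>5
9: grp=2,tig=1
[1] (1*2+1,2) = (3,2)
row: 5 vs 3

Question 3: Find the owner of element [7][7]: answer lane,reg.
31,1

c=7⇒gr=7  r=7⇒th=3,odd=1
L=7*4+3=31  i=1=1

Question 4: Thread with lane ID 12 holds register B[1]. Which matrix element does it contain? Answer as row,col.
lane 12: gr=3 (12/4), th=0 (12%4)
i=1: r=0*2+1=1, c=gr=3

1,3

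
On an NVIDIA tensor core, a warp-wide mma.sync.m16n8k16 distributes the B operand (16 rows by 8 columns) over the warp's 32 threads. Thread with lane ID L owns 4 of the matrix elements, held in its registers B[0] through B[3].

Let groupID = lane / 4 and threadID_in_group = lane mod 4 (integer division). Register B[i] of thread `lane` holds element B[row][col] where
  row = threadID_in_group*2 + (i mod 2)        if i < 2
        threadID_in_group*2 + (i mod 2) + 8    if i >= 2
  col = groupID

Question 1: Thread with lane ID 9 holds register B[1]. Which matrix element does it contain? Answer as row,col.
3,2

L=9->g=9>>2=2, t=9&3=1
[1]->row 1·2+1+0=3  col g=2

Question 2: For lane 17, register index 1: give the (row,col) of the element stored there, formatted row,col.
3,4

L=17->g=17>>2=4, t=17&3=1
[1]->row 1·2+1+0=3  col g=4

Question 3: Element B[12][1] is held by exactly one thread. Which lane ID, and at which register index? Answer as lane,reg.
c=1→G=1  r=12→rhi=1,T=2,p=0
L=1*4+2=6  i=1*2+0=2

6,2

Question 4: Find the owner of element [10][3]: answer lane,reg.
13,2

c=3⇒gr=3  r=10⇒Rb=1,th=1,odd=0
L=3*4+1=13  i=1*2+0=2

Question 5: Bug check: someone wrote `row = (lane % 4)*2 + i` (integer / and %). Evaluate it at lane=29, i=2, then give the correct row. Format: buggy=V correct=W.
buggy=4 correct=10

`(lane % 4)*2 + i`[29,2]->4
lane 29: g=7 (29/4), t=1 (29%4)
i=2: r=1*2+0+8=10, c=g=7
row: 4 vs 10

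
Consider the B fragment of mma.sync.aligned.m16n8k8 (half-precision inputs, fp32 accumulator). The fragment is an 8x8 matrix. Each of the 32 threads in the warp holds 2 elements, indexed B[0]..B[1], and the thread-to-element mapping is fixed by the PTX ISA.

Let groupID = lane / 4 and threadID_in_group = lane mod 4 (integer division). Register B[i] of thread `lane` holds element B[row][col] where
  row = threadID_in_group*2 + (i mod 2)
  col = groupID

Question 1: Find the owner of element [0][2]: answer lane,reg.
c=2⇒gr=2  r=0⇒th=0,odd=0
L=2*4+0=8  i=0=0

8,0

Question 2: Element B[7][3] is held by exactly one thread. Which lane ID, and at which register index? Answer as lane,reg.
15,1

c=3→G=3  r=7→T=3,p=1
L=3*4+3=15  i=1=1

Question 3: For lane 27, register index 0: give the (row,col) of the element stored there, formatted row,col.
6,6

lane 27: g=6 (27/4), t=3 (27%4)
i=0: r=3*2+0=6, c=g=6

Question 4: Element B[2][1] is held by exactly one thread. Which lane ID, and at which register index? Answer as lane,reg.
c=1→G=1  r=2→T=1,p=0
L=1*4+1=5  i=0=0

5,0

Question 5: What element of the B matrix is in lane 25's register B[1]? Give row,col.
lane 25->25/4=6, 25 mod 4=1
i=1  r:2·1+1->3  c:6

3,6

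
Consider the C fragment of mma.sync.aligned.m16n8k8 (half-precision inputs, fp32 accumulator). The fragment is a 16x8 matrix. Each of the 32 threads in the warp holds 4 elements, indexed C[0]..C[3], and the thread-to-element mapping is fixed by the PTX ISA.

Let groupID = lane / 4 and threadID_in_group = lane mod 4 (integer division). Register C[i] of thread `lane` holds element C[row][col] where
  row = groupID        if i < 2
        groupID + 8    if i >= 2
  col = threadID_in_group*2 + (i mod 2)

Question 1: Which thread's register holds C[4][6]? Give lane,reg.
19,0

r=4→G=4,rhi=0  c=6→T=3,p=0
L=4*4+3=19  i=0*2+0=0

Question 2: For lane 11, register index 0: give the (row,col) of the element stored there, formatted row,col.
lane 11->11/4=2, 11 mod 4=3
i=0  r:2+0->2  c:2·3+0->6

2,6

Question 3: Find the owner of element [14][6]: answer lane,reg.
r=14⇒gr=6,Rb=1  c=6⇒th=3,odd=0
L=6*4+3=27  i=1*2+0=2

27,2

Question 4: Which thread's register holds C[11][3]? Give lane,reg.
13,3

r: 11->gid=3,r8=1  c: 3->tid=1,i&1=1
L=3*4+1=13  i=1*2+1=3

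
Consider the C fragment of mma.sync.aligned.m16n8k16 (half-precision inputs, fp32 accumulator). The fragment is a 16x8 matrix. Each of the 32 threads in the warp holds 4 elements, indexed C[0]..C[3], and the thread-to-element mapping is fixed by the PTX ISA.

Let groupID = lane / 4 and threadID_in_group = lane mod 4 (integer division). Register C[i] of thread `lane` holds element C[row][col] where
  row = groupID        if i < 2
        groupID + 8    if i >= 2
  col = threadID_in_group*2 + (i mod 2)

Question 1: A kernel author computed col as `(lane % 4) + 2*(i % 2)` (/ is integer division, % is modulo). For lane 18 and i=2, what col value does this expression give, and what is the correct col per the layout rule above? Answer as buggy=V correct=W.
`(lane % 4) + 2*(i % 2)`[18,2]->2
lane 18: gid=4 (18/4), tid=2 (18%4)
i=2: r=4+8=12, c=2*2+0=4
col: 2 vs 4

buggy=2 correct=4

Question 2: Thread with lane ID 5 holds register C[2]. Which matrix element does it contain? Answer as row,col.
lane 5: g=1 (5/4), t=1 (5%4)
i=2: r=1+8=9, c=1*2+0=2

9,2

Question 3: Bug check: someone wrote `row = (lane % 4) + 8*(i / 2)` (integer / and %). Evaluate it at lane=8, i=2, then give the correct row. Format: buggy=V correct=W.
`(lane % 4) + 8*(i / 2)`[8,2]->8
L=8->g=8>>2=2, t=8&3=0
[2]->row 2+8=10  col 0·2+0=0
row: 8 vs 10

buggy=8 correct=10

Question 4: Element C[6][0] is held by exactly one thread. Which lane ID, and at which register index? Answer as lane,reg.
r=6→G=6,rhi=0  c=0→T=0,p=0
L=6*4+0=24  i=0*2+0=0

24,0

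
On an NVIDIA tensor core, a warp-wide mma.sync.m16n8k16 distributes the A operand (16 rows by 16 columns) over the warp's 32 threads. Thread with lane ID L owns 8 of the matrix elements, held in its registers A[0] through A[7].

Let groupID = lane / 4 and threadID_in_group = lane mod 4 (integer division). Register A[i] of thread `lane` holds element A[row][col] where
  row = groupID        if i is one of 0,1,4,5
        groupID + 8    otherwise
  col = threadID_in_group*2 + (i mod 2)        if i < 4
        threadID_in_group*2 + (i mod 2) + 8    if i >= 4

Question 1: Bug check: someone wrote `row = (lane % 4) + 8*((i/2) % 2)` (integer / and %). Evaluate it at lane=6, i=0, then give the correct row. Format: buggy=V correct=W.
buggy=2 correct=1

`(lane % 4) + 8*((i/2) % 2)`[6,0]=>2
L=6=>grp=6>>2=1, tig=6&3=2
[0]=>row 1+0=1  col 2·2+0+0=4
row: 2 vs 1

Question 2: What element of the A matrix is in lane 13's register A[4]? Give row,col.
13: G=3,T=1
[4] (3+0,1*2+0+8) = (3,10)

3,10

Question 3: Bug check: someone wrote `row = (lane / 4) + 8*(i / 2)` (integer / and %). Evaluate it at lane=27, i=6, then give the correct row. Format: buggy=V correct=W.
`(lane / 4) + 8*(i / 2)`[27,6]=>30
L=27=>grp=27>>2=6, tig=27&3=3
[6]=>row 6+8=14  col 3·2+0+8=14
row: 30 vs 14

buggy=30 correct=14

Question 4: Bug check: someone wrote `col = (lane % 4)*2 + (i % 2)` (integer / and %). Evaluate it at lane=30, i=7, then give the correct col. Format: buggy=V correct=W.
`(lane % 4)*2 + (i % 2)`[30,7]→5
L=30→G=30>>2=7, T=30&3=2
[7]→row 7+8=15  col 2·2+1+8=13
col: 5 vs 13

buggy=5 correct=13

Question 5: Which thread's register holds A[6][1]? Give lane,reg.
24,1

r=6->g=6,rb=0  c=1->cb=0,t=0,b0=1
L=6*4+0=24  i=0*4+0*2+1=1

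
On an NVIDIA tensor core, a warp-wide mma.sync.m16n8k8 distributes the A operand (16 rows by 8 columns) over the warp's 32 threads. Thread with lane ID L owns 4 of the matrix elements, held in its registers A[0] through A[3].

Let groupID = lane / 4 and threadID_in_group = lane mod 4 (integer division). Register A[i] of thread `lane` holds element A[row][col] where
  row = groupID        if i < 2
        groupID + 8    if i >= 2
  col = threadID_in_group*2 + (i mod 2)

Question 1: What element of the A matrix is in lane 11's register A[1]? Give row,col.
lane 11: G=2 (11/4), T=3 (11%4)
i=1: r=2+0=2, c=3*2+1=7

2,7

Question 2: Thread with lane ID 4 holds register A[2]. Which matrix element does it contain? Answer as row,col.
4: g=1,t=0
[2] (1+8,0*2+0) = (9,0)

9,0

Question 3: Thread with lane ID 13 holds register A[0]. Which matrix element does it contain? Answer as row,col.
3,2

lane 13->13/4=3, 13 mod 4=1
i=0  r:3+0->3  c:2·1+0->2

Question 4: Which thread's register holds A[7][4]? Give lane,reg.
30,0

r=7⇒gr=7,Rb=0  c=4⇒th=2,odd=0
L=7*4+2=30  i=0*2+0=0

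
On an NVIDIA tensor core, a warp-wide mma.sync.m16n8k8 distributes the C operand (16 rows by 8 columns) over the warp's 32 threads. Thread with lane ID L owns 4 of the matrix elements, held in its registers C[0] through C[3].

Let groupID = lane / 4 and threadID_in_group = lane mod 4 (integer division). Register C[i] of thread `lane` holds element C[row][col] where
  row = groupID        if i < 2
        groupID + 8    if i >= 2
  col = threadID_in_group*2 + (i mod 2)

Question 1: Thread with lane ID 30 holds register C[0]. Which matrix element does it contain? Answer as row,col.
L=30=>grp=30>>2=7, tig=30&3=2
[0]=>row 7+0=7  col 2·2+0=4

7,4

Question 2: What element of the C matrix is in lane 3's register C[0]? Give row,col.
L=3⇒gr=3>>2=0, th=3&3=3
[0]⇒row 0+0=0  col 3·2+0=6

0,6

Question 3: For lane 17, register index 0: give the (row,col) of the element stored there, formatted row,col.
lane 17: g=4 (17/4), t=1 (17%4)
i=0: r=4+0=4, c=1*2+0=2

4,2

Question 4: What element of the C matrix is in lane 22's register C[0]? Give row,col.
lane 22->22/4=5, 22 mod 4=2
i=0  r:5+0->5  c:2·2+0->4

5,4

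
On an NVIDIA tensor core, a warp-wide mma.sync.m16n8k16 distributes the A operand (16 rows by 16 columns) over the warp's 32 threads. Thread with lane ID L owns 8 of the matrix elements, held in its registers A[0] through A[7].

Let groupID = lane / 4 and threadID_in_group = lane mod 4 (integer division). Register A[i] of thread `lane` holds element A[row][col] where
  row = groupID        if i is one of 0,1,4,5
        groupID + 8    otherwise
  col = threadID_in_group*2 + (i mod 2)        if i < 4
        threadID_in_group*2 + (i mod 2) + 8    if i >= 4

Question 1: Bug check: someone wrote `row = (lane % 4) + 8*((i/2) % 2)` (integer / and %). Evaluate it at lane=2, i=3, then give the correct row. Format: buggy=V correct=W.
`(lane % 4) + 8*((i/2) % 2)`[2,3]=>10
2: grp=0,tig=2
[3] (0+8,2*2+1+0) = (8,5)
row: 10 vs 8

buggy=10 correct=8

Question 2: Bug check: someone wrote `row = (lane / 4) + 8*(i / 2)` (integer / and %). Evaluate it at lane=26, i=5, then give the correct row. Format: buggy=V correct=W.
buggy=22 correct=6

`(lane / 4) + 8*(i / 2)`[26,5]=>22
26: grp=6,tig=2
[5] (6+0,2*2+1+8) = (6,13)
row: 22 vs 6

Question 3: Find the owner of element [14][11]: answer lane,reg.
r: 14->gid=6,r8=1  c: 11->c8=1,tid=1,i&1=1
L=6*4+1=25  i=1*4+1*2+1=7

25,7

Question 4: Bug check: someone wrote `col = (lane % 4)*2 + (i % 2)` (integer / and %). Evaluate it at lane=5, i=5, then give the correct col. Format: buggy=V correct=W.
`(lane % 4)*2 + (i % 2)`[5,5]->3
L=5->gid=5>>2=1, tid=5&3=1
[5]->row 1+0=1  col 1·2+1+8=11
col: 3 vs 11

buggy=3 correct=11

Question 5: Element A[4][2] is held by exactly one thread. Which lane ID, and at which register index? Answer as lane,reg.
17,0

r:4=>grp=4,rB=0  c:2=>cB=0,tig=1,lo=0
L=4*4+1=17  i=0*4+0*2+0=0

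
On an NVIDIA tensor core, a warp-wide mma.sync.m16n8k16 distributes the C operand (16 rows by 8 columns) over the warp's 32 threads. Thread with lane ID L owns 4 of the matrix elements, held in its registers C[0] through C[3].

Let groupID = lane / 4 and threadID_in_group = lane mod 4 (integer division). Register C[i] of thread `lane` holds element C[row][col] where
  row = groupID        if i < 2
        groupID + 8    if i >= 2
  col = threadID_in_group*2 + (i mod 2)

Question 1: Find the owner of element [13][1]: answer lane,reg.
r=13→G=5,rhi=1  c=1→T=0,p=1
L=5*4+0=20  i=1*2+1=3

20,3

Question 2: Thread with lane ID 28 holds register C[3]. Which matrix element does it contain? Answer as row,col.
lane 28: G=7 (28/4), T=0 (28%4)
i=3: r=7+8=15, c=0*2+1=1

15,1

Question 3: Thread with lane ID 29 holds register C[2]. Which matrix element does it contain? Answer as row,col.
15,2

lane 29: gid=7 (29/4), tid=1 (29%4)
i=2: r=7+8=15, c=1*2+0=2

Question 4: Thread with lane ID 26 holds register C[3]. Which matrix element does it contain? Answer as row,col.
14,5

lane 26⇒26/4=6, 26 mod 4=2
i=3  r:6+8⇒14  c:2·2+1⇒5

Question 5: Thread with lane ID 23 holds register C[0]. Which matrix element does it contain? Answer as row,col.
5,6

lane 23->23/4=5, 23 mod 4=3
i=0  r:5+0->5  c:2·3+0->6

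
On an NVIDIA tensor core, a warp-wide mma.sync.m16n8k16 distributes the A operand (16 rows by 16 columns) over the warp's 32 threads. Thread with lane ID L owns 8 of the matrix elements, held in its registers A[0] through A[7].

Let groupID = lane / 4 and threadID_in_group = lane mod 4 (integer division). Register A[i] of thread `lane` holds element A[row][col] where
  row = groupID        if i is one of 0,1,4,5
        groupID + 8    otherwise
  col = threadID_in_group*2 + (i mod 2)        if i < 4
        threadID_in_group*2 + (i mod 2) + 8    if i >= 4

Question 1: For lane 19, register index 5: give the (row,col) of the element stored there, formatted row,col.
4,15

lane 19: g=4 (19/4), t=3 (19%4)
i=5: r=4+0=4, c=3*2+1+8=15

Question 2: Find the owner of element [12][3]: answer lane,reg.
r=12⇒gr=4,Rb=1  c=3⇒Cb=0,th=1,odd=1
L=4*4+1=17  i=0*4+1*2+1=3

17,3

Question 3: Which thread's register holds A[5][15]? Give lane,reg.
r=5⇒gr=5,Rb=0  c=15⇒Cb=1,th=3,odd=1
L=5*4+3=23  i=1*4+0*2+1=5

23,5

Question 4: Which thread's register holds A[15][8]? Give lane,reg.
28,6

r=15->g=7,rb=1  c=8->cb=1,t=0,b0=0
L=7*4+0=28  i=1*4+1*2+0=6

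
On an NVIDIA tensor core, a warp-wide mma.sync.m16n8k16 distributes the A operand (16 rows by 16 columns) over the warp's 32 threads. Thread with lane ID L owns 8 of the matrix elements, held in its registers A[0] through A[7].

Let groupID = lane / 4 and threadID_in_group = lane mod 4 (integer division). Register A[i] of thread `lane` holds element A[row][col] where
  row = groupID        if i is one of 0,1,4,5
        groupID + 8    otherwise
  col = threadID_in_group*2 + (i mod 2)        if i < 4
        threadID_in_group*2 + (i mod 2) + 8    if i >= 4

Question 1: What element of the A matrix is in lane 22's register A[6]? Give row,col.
lane 22→22/4=5, 22 mod 4=2
i=6  r:5+8→13  c:2·2+0+8→12

13,12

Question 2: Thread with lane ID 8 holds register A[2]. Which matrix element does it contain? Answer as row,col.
8: g=2,t=0
[2] (2+8,0*2+0+0) = (10,0)

10,0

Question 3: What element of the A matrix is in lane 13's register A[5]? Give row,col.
lane 13: g=3 (13/4), t=1 (13%4)
i=5: r=3+0=3, c=1*2+1+8=11

3,11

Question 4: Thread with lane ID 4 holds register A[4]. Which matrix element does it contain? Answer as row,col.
1,8

lane 4: g=1 (4/4), t=0 (4%4)
i=4: r=1+0=1, c=0*2+0+8=8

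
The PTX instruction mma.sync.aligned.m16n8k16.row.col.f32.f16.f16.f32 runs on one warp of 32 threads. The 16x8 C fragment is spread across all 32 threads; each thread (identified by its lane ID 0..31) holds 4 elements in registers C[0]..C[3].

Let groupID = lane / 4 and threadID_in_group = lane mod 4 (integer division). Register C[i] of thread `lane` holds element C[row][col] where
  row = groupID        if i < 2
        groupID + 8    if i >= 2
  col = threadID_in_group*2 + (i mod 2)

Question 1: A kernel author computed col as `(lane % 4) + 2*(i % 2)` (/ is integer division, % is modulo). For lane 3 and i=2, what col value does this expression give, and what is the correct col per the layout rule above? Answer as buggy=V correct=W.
buggy=3 correct=6

`(lane % 4) + 2*(i % 2)`[3,2]→3
lane 3→3/4=0, 3 mod 4=3
i=2  r:0+8→8  c:2·3+0→6
col: 3 vs 6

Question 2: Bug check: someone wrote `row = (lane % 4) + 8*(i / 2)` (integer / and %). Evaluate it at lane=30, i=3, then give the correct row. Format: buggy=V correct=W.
`(lane % 4) + 8*(i / 2)`[30,3]=>10
lane 30: grp=7 (30/4), tig=2 (30%4)
i=3: r=7+8=15, c=2*2+1=5
row: 10 vs 15

buggy=10 correct=15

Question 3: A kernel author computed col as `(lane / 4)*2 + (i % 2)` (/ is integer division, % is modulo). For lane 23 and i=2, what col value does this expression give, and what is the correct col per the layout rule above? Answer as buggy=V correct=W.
buggy=10 correct=6

`(lane / 4)*2 + (i % 2)`[23,2]⇒10
L=23⇒gr=23>>2=5, th=23&3=3
[2]⇒row 5+8=13  col 3·2+0=6
col: 10 vs 6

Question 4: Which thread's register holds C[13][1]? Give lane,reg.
r:13=>grp=5,rB=1  c:1=>tig=0,lo=1
L=5*4+0=20  i=1*2+1=3

20,3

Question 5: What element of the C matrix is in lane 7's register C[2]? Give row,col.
9,6

lane 7: grp=1 (7/4), tig=3 (7%4)
i=2: r=1+8=9, c=3*2+0=6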